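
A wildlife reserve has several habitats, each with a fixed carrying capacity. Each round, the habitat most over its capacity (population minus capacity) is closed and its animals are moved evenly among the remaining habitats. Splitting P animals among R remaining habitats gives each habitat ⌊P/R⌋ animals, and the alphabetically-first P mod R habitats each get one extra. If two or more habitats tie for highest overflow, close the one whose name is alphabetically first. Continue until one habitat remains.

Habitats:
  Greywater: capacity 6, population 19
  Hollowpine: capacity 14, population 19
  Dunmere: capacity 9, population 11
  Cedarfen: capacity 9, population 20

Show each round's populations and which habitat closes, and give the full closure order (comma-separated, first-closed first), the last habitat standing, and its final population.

Round 1: Cedarfen=20 Dunmere=11 Greywater=19 Hollowpine=19 → close Greywater (overflow 13)
  19÷3 = 6 each, +1 to first 1
Round 2: Cedarfen=27 Dunmere=17 Hollowpine=25 → close Cedarfen (overflow 18)
  27÷2 = 13 each, +1 to first 1
Round 3: Dunmere=31 Hollowpine=38 → close Hollowpine (overflow 24)
  38÷1 = 38 each, +1 to first 0

Closure order: Greywater, Cedarfen, Hollowpine
Last habitat: Dunmere with 69 animals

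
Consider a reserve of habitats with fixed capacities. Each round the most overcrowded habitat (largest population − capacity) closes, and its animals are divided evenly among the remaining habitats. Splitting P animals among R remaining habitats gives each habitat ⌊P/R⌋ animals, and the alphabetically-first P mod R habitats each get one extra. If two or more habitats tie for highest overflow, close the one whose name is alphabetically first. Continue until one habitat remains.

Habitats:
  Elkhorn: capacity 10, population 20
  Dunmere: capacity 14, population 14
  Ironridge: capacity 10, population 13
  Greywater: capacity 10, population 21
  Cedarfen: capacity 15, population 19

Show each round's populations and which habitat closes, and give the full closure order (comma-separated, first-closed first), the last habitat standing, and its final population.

Round 1: Cedarfen=19 Dunmere=14 Elkhorn=20 Greywater=21 Ironridge=13 → close Greywater (overflow 11)
  21÷4 = 5 each, +1 to first 1
Round 2: Cedarfen=25 Dunmere=19 Elkhorn=25 Ironridge=18 → close Elkhorn (overflow 15)
  25÷3 = 8 each, +1 to first 1
Round 3: Cedarfen=34 Dunmere=27 Ironridge=26 → close Cedarfen (overflow 19)
  34÷2 = 17 each, +1 to first 0
Round 4: Dunmere=44 Ironridge=43 → close Ironridge (overflow 33)
  43÷1 = 43 each, +1 to first 0

Closure order: Greywater, Elkhorn, Cedarfen, Ironridge
Last habitat: Dunmere with 87 animals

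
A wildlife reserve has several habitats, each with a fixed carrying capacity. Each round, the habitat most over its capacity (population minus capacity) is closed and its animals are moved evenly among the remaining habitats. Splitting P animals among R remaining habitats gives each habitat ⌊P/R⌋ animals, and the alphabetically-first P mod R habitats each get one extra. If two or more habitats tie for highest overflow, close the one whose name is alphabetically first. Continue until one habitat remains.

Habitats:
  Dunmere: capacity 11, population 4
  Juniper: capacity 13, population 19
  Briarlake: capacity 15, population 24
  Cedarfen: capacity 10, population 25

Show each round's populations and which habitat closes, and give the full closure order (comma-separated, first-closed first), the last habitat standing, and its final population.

Round 1: Briarlake=24 Cedarfen=25 Dunmere=4 Juniper=19 → close Cedarfen (overflow 15)
  25÷3 = 8 each, +1 to first 1
Round 2: Briarlake=33 Dunmere=12 Juniper=27 → close Briarlake (overflow 18)
  33÷2 = 16 each, +1 to first 1
Round 3: Dunmere=29 Juniper=43 → close Juniper (overflow 30)
  43÷1 = 43 each, +1 to first 0

Closure order: Cedarfen, Briarlake, Juniper
Last habitat: Dunmere with 72 animals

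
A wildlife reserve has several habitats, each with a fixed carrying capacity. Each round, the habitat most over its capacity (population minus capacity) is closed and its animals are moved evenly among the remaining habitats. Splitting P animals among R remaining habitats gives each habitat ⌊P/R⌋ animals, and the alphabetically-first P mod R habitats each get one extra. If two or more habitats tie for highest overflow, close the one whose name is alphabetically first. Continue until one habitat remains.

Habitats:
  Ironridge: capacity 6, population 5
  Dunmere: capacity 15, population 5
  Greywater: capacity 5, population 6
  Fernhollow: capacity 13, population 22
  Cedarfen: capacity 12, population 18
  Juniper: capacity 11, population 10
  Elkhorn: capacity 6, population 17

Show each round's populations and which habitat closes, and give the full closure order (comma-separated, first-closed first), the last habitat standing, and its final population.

Closure order: Elkhorn, Fernhollow, Cedarfen, Greywater, Ironridge, Juniper
Last habitat: Dunmere with 83 animals

Round 1: Cedarfen=18 Dunmere=5 Elkhorn=17 Fernhollow=22 Greywater=6 Ironridge=5 Juniper=10 → close Elkhorn (overflow 11)
  17÷6 = 2 each, +1 to first 5
Round 2: Cedarfen=21 Dunmere=8 Fernhollow=25 Greywater=9 Ironridge=8 Juniper=12 → close Fernhollow (overflow 12)
  25÷5 = 5 each, +1 to first 0
Round 3: Cedarfen=26 Dunmere=13 Greywater=14 Ironridge=13 Juniper=17 → close Cedarfen (overflow 14)
  26÷4 = 6 each, +1 to first 2
Round 4: Dunmere=20 Greywater=21 Ironridge=19 Juniper=23 → close Greywater (overflow 16)
  21÷3 = 7 each, +1 to first 0
Round 5: Dunmere=27 Ironridge=26 Juniper=30 → close Ironridge (overflow 20)
  26÷2 = 13 each, +1 to first 0
Round 6: Dunmere=40 Juniper=43 → close Juniper (overflow 32)
  43÷1 = 43 each, +1 to first 0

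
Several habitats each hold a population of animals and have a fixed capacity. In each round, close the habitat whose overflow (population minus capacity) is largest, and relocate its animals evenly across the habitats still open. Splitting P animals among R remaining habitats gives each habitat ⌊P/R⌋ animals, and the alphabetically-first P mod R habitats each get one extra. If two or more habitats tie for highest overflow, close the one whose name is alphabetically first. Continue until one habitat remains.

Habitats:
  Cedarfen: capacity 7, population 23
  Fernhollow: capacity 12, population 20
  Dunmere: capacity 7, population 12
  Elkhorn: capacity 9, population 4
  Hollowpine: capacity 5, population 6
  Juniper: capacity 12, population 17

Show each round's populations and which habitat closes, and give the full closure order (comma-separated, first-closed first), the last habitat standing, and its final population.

Closure order: Cedarfen, Fernhollow, Dunmere, Juniper, Hollowpine
Last habitat: Elkhorn with 82 animals

Round 1: Cedarfen=23 Dunmere=12 Elkhorn=4 Fernhollow=20 Hollowpine=6 Juniper=17 → close Cedarfen (overflow 16)
  23÷5 = 4 each, +1 to first 3
Round 2: Dunmere=17 Elkhorn=9 Fernhollow=25 Hollowpine=10 Juniper=21 → close Fernhollow (overflow 13)
  25÷4 = 6 each, +1 to first 1
Round 3: Dunmere=24 Elkhorn=15 Hollowpine=16 Juniper=27 → close Dunmere (overflow 17)
  24÷3 = 8 each, +1 to first 0
Round 4: Elkhorn=23 Hollowpine=24 Juniper=35 → close Juniper (overflow 23)
  35÷2 = 17 each, +1 to first 1
Round 5: Elkhorn=41 Hollowpine=41 → close Hollowpine (overflow 36)
  41÷1 = 41 each, +1 to first 0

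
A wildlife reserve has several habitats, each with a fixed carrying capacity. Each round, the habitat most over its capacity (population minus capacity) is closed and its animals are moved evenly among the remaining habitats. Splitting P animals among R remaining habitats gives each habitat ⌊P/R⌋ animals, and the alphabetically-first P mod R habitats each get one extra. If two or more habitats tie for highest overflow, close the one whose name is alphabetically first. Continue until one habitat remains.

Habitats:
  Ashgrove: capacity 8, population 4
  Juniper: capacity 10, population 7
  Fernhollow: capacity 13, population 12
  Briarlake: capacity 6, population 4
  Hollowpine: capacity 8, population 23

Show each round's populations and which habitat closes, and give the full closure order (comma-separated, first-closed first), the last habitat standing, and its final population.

Round 1: Ashgrove=4 Briarlake=4 Fernhollow=12 Hollowpine=23 Juniper=7 → close Hollowpine (overflow 15)
  23÷4 = 5 each, +1 to first 3
Round 2: Ashgrove=10 Briarlake=10 Fernhollow=18 Juniper=12 → close Fernhollow (overflow 5)
  18÷3 = 6 each, +1 to first 0
Round 3: Ashgrove=16 Briarlake=16 Juniper=18 → close Briarlake (overflow 10)
  16÷2 = 8 each, +1 to first 0
Round 4: Ashgrove=24 Juniper=26 → close Ashgrove (overflow 16)
  24÷1 = 24 each, +1 to first 0

Closure order: Hollowpine, Fernhollow, Briarlake, Ashgrove
Last habitat: Juniper with 50 animals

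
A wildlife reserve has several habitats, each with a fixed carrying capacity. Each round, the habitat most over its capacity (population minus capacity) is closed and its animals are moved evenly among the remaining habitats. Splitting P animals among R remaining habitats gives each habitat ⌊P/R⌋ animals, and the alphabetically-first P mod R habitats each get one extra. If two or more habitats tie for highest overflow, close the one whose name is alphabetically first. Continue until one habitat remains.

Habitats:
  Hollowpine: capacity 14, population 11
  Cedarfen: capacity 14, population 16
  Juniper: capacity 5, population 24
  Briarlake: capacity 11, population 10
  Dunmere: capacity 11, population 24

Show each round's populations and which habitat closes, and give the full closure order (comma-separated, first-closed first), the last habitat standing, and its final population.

Closure order: Juniper, Dunmere, Cedarfen, Briarlake
Last habitat: Hollowpine with 85 animals

Round 1: Briarlake=10 Cedarfen=16 Dunmere=24 Hollowpine=11 Juniper=24 → close Juniper (overflow 19)
  24÷4 = 6 each, +1 to first 0
Round 2: Briarlake=16 Cedarfen=22 Dunmere=30 Hollowpine=17 → close Dunmere (overflow 19)
  30÷3 = 10 each, +1 to first 0
Round 3: Briarlake=26 Cedarfen=32 Hollowpine=27 → close Cedarfen (overflow 18)
  32÷2 = 16 each, +1 to first 0
Round 4: Briarlake=42 Hollowpine=43 → close Briarlake (overflow 31)
  42÷1 = 42 each, +1 to first 0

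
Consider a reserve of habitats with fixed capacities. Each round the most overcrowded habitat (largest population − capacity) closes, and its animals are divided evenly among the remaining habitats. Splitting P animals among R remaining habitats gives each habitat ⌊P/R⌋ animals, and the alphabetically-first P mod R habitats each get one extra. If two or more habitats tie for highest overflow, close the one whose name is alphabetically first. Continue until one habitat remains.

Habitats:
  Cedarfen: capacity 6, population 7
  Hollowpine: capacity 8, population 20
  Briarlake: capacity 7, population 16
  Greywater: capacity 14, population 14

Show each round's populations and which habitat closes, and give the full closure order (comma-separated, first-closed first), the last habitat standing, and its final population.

Round 1: Briarlake=16 Cedarfen=7 Greywater=14 Hollowpine=20 → close Hollowpine (overflow 12)
  20÷3 = 6 each, +1 to first 2
Round 2: Briarlake=23 Cedarfen=14 Greywater=20 → close Briarlake (overflow 16)
  23÷2 = 11 each, +1 to first 1
Round 3: Cedarfen=26 Greywater=31 → close Cedarfen (overflow 20)
  26÷1 = 26 each, +1 to first 0

Closure order: Hollowpine, Briarlake, Cedarfen
Last habitat: Greywater with 57 animals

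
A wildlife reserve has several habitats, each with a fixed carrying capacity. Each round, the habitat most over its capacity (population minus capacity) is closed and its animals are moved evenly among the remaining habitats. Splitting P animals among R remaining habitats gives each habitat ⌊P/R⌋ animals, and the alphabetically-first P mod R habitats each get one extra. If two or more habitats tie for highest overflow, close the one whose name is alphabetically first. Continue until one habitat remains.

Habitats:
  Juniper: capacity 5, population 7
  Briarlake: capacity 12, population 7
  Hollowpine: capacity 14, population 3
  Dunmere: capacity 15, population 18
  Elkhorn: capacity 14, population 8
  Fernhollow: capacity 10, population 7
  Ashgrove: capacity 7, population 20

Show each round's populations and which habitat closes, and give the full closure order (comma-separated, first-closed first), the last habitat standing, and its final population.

Closure order: Ashgrove, Dunmere, Juniper, Briarlake, Fernhollow, Elkhorn
Last habitat: Hollowpine with 70 animals

Round 1: Ashgrove=20 Briarlake=7 Dunmere=18 Elkhorn=8 Fernhollow=7 Hollowpine=3 Juniper=7 → close Ashgrove (overflow 13)
  20÷6 = 3 each, +1 to first 2
Round 2: Briarlake=11 Dunmere=22 Elkhorn=11 Fernhollow=10 Hollowpine=6 Juniper=10 → close Dunmere (overflow 7)
  22÷5 = 4 each, +1 to first 2
Round 3: Briarlake=16 Elkhorn=16 Fernhollow=14 Hollowpine=10 Juniper=14 → close Juniper (overflow 9)
  14÷4 = 3 each, +1 to first 2
Round 4: Briarlake=20 Elkhorn=20 Fernhollow=17 Hollowpine=13 → close Briarlake (overflow 8)
  20÷3 = 6 each, +1 to first 2
Round 5: Elkhorn=27 Fernhollow=24 Hollowpine=19 → close Fernhollow (overflow 14)
  24÷2 = 12 each, +1 to first 0
Round 6: Elkhorn=39 Hollowpine=31 → close Elkhorn (overflow 25)
  39÷1 = 39 each, +1 to first 0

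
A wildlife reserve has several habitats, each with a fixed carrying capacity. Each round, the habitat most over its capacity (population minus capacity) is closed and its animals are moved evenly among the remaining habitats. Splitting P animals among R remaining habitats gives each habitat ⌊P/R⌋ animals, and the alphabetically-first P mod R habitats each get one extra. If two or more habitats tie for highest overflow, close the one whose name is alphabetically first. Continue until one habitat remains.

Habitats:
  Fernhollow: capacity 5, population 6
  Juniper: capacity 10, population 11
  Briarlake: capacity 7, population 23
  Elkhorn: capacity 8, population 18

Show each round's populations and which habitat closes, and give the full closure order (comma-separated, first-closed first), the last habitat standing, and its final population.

Closure order: Briarlake, Elkhorn, Fernhollow
Last habitat: Juniper with 58 animals

Round 1: Briarlake=23 Elkhorn=18 Fernhollow=6 Juniper=11 → close Briarlake (overflow 16)
  23÷3 = 7 each, +1 to first 2
Round 2: Elkhorn=26 Fernhollow=14 Juniper=18 → close Elkhorn (overflow 18)
  26÷2 = 13 each, +1 to first 0
Round 3: Fernhollow=27 Juniper=31 → close Fernhollow (overflow 22)
  27÷1 = 27 each, +1 to first 0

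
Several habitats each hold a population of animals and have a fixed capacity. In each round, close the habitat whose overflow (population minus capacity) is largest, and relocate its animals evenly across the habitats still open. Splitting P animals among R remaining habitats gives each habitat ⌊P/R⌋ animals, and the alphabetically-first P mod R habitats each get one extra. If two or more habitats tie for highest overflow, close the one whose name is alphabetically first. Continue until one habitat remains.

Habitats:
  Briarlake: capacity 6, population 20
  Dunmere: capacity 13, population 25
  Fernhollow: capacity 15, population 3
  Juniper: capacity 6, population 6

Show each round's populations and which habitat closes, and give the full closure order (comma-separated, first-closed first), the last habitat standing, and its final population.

Round 1: Briarlake=20 Dunmere=25 Fernhollow=3 Juniper=6 → close Briarlake (overflow 14)
  20÷3 = 6 each, +1 to first 2
Round 2: Dunmere=32 Fernhollow=10 Juniper=12 → close Dunmere (overflow 19)
  32÷2 = 16 each, +1 to first 0
Round 3: Fernhollow=26 Juniper=28 → close Juniper (overflow 22)
  28÷1 = 28 each, +1 to first 0

Closure order: Briarlake, Dunmere, Juniper
Last habitat: Fernhollow with 54 animals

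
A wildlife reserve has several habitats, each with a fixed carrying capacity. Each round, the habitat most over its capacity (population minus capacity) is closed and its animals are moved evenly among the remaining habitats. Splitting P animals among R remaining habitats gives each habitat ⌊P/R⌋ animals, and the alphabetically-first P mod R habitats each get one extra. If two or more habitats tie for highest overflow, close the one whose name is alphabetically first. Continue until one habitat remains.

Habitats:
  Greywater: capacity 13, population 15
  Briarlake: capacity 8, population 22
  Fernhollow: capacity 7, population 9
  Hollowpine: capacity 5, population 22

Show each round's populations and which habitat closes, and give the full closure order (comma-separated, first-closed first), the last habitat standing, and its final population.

Round 1: Briarlake=22 Fernhollow=9 Greywater=15 Hollowpine=22 → close Hollowpine (overflow 17)
  22÷3 = 7 each, +1 to first 1
Round 2: Briarlake=30 Fernhollow=16 Greywater=22 → close Briarlake (overflow 22)
  30÷2 = 15 each, +1 to first 0
Round 3: Fernhollow=31 Greywater=37 → close Fernhollow (overflow 24)
  31÷1 = 31 each, +1 to first 0

Closure order: Hollowpine, Briarlake, Fernhollow
Last habitat: Greywater with 68 animals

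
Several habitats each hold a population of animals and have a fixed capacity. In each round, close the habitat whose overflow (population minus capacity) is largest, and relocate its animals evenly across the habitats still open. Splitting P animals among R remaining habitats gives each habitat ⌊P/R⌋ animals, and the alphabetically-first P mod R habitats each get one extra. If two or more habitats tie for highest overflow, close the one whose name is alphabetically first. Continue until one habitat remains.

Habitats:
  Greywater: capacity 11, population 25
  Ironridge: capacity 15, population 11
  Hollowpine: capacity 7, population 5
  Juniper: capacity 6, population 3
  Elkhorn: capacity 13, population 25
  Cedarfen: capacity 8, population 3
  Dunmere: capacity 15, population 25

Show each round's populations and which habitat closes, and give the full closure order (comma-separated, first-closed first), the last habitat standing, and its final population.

Closure order: Greywater, Elkhorn, Dunmere, Hollowpine, Cedarfen, Ironridge
Last habitat: Juniper with 97 animals

Round 1: Cedarfen=3 Dunmere=25 Elkhorn=25 Greywater=25 Hollowpine=5 Ironridge=11 Juniper=3 → close Greywater (overflow 14)
  25÷6 = 4 each, +1 to first 1
Round 2: Cedarfen=8 Dunmere=29 Elkhorn=29 Hollowpine=9 Ironridge=15 Juniper=7 → close Elkhorn (overflow 16)
  29÷5 = 5 each, +1 to first 4
Round 3: Cedarfen=14 Dunmere=35 Hollowpine=15 Ironridge=21 Juniper=12 → close Dunmere (overflow 20)
  35÷4 = 8 each, +1 to first 3
Round 4: Cedarfen=23 Hollowpine=24 Ironridge=30 Juniper=20 → close Hollowpine (overflow 17)
  24÷3 = 8 each, +1 to first 0
Round 5: Cedarfen=31 Ironridge=38 Juniper=28 → close Cedarfen (overflow 23)
  31÷2 = 15 each, +1 to first 1
Round 6: Ironridge=54 Juniper=43 → close Ironridge (overflow 39)
  54÷1 = 54 each, +1 to first 0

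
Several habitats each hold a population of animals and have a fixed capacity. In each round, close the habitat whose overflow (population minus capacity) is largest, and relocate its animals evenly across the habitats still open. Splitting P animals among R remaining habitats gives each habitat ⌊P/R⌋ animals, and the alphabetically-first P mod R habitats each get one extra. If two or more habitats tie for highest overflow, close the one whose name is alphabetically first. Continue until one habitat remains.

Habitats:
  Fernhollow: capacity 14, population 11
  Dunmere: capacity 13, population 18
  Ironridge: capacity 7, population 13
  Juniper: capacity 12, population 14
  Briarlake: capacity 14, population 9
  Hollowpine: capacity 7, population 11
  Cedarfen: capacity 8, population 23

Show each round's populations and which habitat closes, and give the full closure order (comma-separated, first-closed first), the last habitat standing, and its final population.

Closure order: Cedarfen, Ironridge, Dunmere, Hollowpine, Juniper, Fernhollow
Last habitat: Briarlake with 99 animals

Round 1: Briarlake=9 Cedarfen=23 Dunmere=18 Fernhollow=11 Hollowpine=11 Ironridge=13 Juniper=14 → close Cedarfen (overflow 15)
  23÷6 = 3 each, +1 to first 5
Round 2: Briarlake=13 Dunmere=22 Fernhollow=15 Hollowpine=15 Ironridge=17 Juniper=17 → close Ironridge (overflow 10)
  17÷5 = 3 each, +1 to first 2
Round 3: Briarlake=17 Dunmere=26 Fernhollow=18 Hollowpine=18 Juniper=20 → close Dunmere (overflow 13)
  26÷4 = 6 each, +1 to first 2
Round 4: Briarlake=24 Fernhollow=25 Hollowpine=24 Juniper=26 → close Hollowpine (overflow 17)
  24÷3 = 8 each, +1 to first 0
Round 5: Briarlake=32 Fernhollow=33 Juniper=34 → close Juniper (overflow 22)
  34÷2 = 17 each, +1 to first 0
Round 6: Briarlake=49 Fernhollow=50 → close Fernhollow (overflow 36)
  50÷1 = 50 each, +1 to first 0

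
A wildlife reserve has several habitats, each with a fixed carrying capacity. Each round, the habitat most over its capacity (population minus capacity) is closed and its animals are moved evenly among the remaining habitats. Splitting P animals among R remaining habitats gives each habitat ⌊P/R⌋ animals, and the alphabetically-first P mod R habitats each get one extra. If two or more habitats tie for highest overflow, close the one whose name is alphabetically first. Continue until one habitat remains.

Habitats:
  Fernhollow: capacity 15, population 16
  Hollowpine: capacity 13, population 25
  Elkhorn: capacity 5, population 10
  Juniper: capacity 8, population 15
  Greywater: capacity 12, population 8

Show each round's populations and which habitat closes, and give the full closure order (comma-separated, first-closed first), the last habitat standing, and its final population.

Round 1: Elkhorn=10 Fernhollow=16 Greywater=8 Hollowpine=25 Juniper=15 → close Hollowpine (overflow 12)
  25÷4 = 6 each, +1 to first 1
Round 2: Elkhorn=17 Fernhollow=22 Greywater=14 Juniper=21 → close Juniper (overflow 13)
  21÷3 = 7 each, +1 to first 0
Round 3: Elkhorn=24 Fernhollow=29 Greywater=21 → close Elkhorn (overflow 19)
  24÷2 = 12 each, +1 to first 0
Round 4: Fernhollow=41 Greywater=33 → close Fernhollow (overflow 26)
  41÷1 = 41 each, +1 to first 0

Closure order: Hollowpine, Juniper, Elkhorn, Fernhollow
Last habitat: Greywater with 74 animals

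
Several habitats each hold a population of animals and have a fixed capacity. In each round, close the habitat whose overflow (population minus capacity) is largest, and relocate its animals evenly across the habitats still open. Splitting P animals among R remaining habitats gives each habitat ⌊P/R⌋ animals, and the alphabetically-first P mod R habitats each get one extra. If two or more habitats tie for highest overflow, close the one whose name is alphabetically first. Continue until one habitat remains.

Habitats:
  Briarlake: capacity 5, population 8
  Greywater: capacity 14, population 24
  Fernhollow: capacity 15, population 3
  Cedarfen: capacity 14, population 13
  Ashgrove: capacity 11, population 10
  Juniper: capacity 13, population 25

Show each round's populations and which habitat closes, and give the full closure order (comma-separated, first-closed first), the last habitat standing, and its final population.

Closure order: Juniper, Greywater, Briarlake, Ashgrove, Cedarfen
Last habitat: Fernhollow with 83 animals

Round 1: Ashgrove=10 Briarlake=8 Cedarfen=13 Fernhollow=3 Greywater=24 Juniper=25 → close Juniper (overflow 12)
  25÷5 = 5 each, +1 to first 0
Round 2: Ashgrove=15 Briarlake=13 Cedarfen=18 Fernhollow=8 Greywater=29 → close Greywater (overflow 15)
  29÷4 = 7 each, +1 to first 1
Round 3: Ashgrove=23 Briarlake=20 Cedarfen=25 Fernhollow=15 → close Briarlake (overflow 15)
  20÷3 = 6 each, +1 to first 2
Round 4: Ashgrove=30 Cedarfen=32 Fernhollow=21 → close Ashgrove (overflow 19)
  30÷2 = 15 each, +1 to first 0
Round 5: Cedarfen=47 Fernhollow=36 → close Cedarfen (overflow 33)
  47÷1 = 47 each, +1 to first 0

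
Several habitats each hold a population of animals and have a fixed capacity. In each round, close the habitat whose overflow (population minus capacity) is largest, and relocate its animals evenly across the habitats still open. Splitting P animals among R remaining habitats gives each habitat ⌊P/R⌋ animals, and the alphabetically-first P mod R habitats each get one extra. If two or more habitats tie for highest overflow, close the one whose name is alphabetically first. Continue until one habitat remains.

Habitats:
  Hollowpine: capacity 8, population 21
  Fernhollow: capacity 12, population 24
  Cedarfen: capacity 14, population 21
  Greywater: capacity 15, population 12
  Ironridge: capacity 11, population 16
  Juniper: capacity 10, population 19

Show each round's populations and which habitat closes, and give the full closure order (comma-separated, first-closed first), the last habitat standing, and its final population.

Round 1: Cedarfen=21 Fernhollow=24 Greywater=12 Hollowpine=21 Ironridge=16 Juniper=19 → close Hollowpine (overflow 13)
  21÷5 = 4 each, +1 to first 1
Round 2: Cedarfen=26 Fernhollow=28 Greywater=16 Ironridge=20 Juniper=23 → close Fernhollow (overflow 16)
  28÷4 = 7 each, +1 to first 0
Round 3: Cedarfen=33 Greywater=23 Ironridge=27 Juniper=30 → close Juniper (overflow 20)
  30÷3 = 10 each, +1 to first 0
Round 4: Cedarfen=43 Greywater=33 Ironridge=37 → close Cedarfen (overflow 29)
  43÷2 = 21 each, +1 to first 1
Round 5: Greywater=55 Ironridge=58 → close Ironridge (overflow 47)
  58÷1 = 58 each, +1 to first 0

Closure order: Hollowpine, Fernhollow, Juniper, Cedarfen, Ironridge
Last habitat: Greywater with 113 animals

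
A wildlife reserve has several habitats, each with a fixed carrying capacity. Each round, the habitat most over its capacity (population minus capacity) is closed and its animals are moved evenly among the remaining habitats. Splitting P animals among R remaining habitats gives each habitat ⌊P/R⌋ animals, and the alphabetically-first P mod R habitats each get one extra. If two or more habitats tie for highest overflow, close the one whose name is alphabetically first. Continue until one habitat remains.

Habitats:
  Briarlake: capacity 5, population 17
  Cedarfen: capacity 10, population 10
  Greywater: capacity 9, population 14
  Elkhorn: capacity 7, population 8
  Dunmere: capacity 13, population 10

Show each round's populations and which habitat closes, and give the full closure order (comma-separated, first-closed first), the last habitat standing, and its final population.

Closure order: Briarlake, Greywater, Cedarfen, Elkhorn
Last habitat: Dunmere with 59 animals

Round 1: Briarlake=17 Cedarfen=10 Dunmere=10 Elkhorn=8 Greywater=14 → close Briarlake (overflow 12)
  17÷4 = 4 each, +1 to first 1
Round 2: Cedarfen=15 Dunmere=14 Elkhorn=12 Greywater=18 → close Greywater (overflow 9)
  18÷3 = 6 each, +1 to first 0
Round 3: Cedarfen=21 Dunmere=20 Elkhorn=18 → close Cedarfen (overflow 11)
  21÷2 = 10 each, +1 to first 1
Round 4: Dunmere=31 Elkhorn=28 → close Elkhorn (overflow 21)
  28÷1 = 28 each, +1 to first 0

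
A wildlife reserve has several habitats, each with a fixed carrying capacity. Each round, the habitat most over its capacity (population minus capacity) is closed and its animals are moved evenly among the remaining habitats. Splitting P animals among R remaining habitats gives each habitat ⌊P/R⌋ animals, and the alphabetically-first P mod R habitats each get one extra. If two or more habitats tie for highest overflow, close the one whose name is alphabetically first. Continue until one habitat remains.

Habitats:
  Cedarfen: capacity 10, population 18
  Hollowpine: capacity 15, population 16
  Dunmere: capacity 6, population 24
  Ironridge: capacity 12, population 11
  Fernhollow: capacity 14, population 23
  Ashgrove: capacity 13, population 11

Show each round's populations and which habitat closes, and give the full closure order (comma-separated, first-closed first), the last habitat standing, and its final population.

Round 1: Ashgrove=11 Cedarfen=18 Dunmere=24 Fernhollow=23 Hollowpine=16 Ironridge=11 → close Dunmere (overflow 18)
  24÷5 = 4 each, +1 to first 4
Round 2: Ashgrove=16 Cedarfen=23 Fernhollow=28 Hollowpine=21 Ironridge=15 → close Fernhollow (overflow 14)
  28÷4 = 7 each, +1 to first 0
Round 3: Ashgrove=23 Cedarfen=30 Hollowpine=28 Ironridge=22 → close Cedarfen (overflow 20)
  30÷3 = 10 each, +1 to first 0
Round 4: Ashgrove=33 Hollowpine=38 Ironridge=32 → close Hollowpine (overflow 23)
  38÷2 = 19 each, +1 to first 0
Round 5: Ashgrove=52 Ironridge=51 → close Ashgrove (overflow 39)
  52÷1 = 52 each, +1 to first 0

Closure order: Dunmere, Fernhollow, Cedarfen, Hollowpine, Ashgrove
Last habitat: Ironridge with 103 animals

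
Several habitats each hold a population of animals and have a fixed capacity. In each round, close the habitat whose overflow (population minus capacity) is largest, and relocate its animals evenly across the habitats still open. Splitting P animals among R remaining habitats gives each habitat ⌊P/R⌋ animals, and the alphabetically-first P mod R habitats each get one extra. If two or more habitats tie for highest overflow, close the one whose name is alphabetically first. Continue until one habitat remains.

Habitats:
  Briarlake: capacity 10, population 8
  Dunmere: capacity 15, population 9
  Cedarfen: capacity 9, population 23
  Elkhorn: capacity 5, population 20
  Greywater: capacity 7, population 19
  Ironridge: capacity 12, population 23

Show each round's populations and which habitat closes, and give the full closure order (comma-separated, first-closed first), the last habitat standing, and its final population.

Round 1: Briarlake=8 Cedarfen=23 Dunmere=9 Elkhorn=20 Greywater=19 Ironridge=23 → close Elkhorn (overflow 15)
  20÷5 = 4 each, +1 to first 0
Round 2: Briarlake=12 Cedarfen=27 Dunmere=13 Greywater=23 Ironridge=27 → close Cedarfen (overflow 18)
  27÷4 = 6 each, +1 to first 3
Round 3: Briarlake=19 Dunmere=20 Greywater=30 Ironridge=33 → close Greywater (overflow 23)
  30÷3 = 10 each, +1 to first 0
Round 4: Briarlake=29 Dunmere=30 Ironridge=43 → close Ironridge (overflow 31)
  43÷2 = 21 each, +1 to first 1
Round 5: Briarlake=51 Dunmere=51 → close Briarlake (overflow 41)
  51÷1 = 51 each, +1 to first 0

Closure order: Elkhorn, Cedarfen, Greywater, Ironridge, Briarlake
Last habitat: Dunmere with 102 animals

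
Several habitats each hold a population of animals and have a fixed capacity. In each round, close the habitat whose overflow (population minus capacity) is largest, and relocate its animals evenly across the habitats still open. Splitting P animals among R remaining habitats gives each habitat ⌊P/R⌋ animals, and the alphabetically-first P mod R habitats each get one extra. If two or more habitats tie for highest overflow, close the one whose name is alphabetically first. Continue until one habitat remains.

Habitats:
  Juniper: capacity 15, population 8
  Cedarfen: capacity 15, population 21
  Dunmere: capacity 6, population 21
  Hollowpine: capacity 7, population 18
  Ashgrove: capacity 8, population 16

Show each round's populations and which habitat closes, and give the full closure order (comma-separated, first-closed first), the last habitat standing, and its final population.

Round 1: Ashgrove=16 Cedarfen=21 Dunmere=21 Hollowpine=18 Juniper=8 → close Dunmere (overflow 15)
  21÷4 = 5 each, +1 to first 1
Round 2: Ashgrove=22 Cedarfen=26 Hollowpine=23 Juniper=13 → close Hollowpine (overflow 16)
  23÷3 = 7 each, +1 to first 2
Round 3: Ashgrove=30 Cedarfen=34 Juniper=20 → close Ashgrove (overflow 22)
  30÷2 = 15 each, +1 to first 0
Round 4: Cedarfen=49 Juniper=35 → close Cedarfen (overflow 34)
  49÷1 = 49 each, +1 to first 0

Closure order: Dunmere, Hollowpine, Ashgrove, Cedarfen
Last habitat: Juniper with 84 animals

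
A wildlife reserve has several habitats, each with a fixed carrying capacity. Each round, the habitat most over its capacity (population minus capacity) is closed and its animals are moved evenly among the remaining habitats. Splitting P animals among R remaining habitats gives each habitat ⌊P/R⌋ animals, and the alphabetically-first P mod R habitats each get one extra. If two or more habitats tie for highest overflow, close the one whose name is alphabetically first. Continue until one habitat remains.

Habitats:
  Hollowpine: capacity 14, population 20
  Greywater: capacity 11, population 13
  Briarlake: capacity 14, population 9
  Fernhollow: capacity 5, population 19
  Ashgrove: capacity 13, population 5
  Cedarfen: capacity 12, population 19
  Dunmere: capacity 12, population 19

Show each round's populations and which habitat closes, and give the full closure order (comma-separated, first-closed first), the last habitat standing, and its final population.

Round 1: Ashgrove=5 Briarlake=9 Cedarfen=19 Dunmere=19 Fernhollow=19 Greywater=13 Hollowpine=20 → close Fernhollow (overflow 14)
  19÷6 = 3 each, +1 to first 1
Round 2: Ashgrove=9 Briarlake=12 Cedarfen=22 Dunmere=22 Greywater=16 Hollowpine=23 → close Cedarfen (overflow 10)
  22÷5 = 4 each, +1 to first 2
Round 3: Ashgrove=14 Briarlake=17 Dunmere=26 Greywater=20 Hollowpine=27 → close Dunmere (overflow 14)
  26÷4 = 6 each, +1 to first 2
Round 4: Ashgrove=21 Briarlake=24 Greywater=26 Hollowpine=33 → close Hollowpine (overflow 19)
  33÷3 = 11 each, +1 to first 0
Round 5: Ashgrove=32 Briarlake=35 Greywater=37 → close Greywater (overflow 26)
  37÷2 = 18 each, +1 to first 1
Round 6: Ashgrove=51 Briarlake=53 → close Briarlake (overflow 39)
  53÷1 = 53 each, +1 to first 0

Closure order: Fernhollow, Cedarfen, Dunmere, Hollowpine, Greywater, Briarlake
Last habitat: Ashgrove with 104 animals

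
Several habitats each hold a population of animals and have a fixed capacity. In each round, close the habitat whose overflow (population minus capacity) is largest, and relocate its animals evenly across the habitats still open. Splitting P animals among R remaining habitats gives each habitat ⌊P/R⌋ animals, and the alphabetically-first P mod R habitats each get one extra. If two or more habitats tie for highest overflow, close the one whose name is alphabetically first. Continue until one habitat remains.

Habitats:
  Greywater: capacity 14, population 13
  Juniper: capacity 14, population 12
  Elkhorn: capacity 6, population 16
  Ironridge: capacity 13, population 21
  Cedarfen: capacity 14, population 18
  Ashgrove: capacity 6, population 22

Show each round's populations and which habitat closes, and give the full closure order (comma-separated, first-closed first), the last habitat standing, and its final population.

Closure order: Ashgrove, Elkhorn, Ironridge, Cedarfen, Greywater
Last habitat: Juniper with 102 animals

Round 1: Ashgrove=22 Cedarfen=18 Elkhorn=16 Greywater=13 Ironridge=21 Juniper=12 → close Ashgrove (overflow 16)
  22÷5 = 4 each, +1 to first 2
Round 2: Cedarfen=23 Elkhorn=21 Greywater=17 Ironridge=25 Juniper=16 → close Elkhorn (overflow 15)
  21÷4 = 5 each, +1 to first 1
Round 3: Cedarfen=29 Greywater=22 Ironridge=30 Juniper=21 → close Ironridge (overflow 17)
  30÷3 = 10 each, +1 to first 0
Round 4: Cedarfen=39 Greywater=32 Juniper=31 → close Cedarfen (overflow 25)
  39÷2 = 19 each, +1 to first 1
Round 5: Greywater=52 Juniper=50 → close Greywater (overflow 38)
  52÷1 = 52 each, +1 to first 0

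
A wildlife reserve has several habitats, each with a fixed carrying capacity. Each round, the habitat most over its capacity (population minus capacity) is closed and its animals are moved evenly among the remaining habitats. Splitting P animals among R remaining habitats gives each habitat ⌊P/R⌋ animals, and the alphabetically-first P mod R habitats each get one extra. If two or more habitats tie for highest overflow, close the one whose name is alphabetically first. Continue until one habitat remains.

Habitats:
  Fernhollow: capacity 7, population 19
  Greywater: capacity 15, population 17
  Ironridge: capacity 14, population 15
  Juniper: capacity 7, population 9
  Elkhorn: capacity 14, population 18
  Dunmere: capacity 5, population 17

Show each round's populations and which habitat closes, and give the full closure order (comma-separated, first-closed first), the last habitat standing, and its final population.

Closure order: Dunmere, Fernhollow, Elkhorn, Greywater, Ironridge
Last habitat: Juniper with 95 animals

Round 1: Dunmere=17 Elkhorn=18 Fernhollow=19 Greywater=17 Ironridge=15 Juniper=9 → close Dunmere (overflow 12)
  17÷5 = 3 each, +1 to first 2
Round 2: Elkhorn=22 Fernhollow=23 Greywater=20 Ironridge=18 Juniper=12 → close Fernhollow (overflow 16)
  23÷4 = 5 each, +1 to first 3
Round 3: Elkhorn=28 Greywater=26 Ironridge=24 Juniper=17 → close Elkhorn (overflow 14)
  28÷3 = 9 each, +1 to first 1
Round 4: Greywater=36 Ironridge=33 Juniper=26 → close Greywater (overflow 21)
  36÷2 = 18 each, +1 to first 0
Round 5: Ironridge=51 Juniper=44 → close Ironridge (overflow 37)
  51÷1 = 51 each, +1 to first 0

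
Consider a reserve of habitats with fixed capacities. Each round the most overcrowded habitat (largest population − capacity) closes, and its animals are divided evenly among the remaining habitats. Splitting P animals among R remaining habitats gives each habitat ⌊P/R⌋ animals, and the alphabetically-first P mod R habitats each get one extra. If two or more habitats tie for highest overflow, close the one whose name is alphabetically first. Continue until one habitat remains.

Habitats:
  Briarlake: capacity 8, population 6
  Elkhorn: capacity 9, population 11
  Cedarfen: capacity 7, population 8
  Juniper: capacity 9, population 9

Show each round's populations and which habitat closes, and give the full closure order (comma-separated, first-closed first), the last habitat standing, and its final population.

Round 1: Briarlake=6 Cedarfen=8 Elkhorn=11 Juniper=9 → close Elkhorn (overflow 2)
  11÷3 = 3 each, +1 to first 2
Round 2: Briarlake=10 Cedarfen=12 Juniper=12 → close Cedarfen (overflow 5)
  12÷2 = 6 each, +1 to first 0
Round 3: Briarlake=16 Juniper=18 → close Juniper (overflow 9)
  18÷1 = 18 each, +1 to first 0

Closure order: Elkhorn, Cedarfen, Juniper
Last habitat: Briarlake with 34 animals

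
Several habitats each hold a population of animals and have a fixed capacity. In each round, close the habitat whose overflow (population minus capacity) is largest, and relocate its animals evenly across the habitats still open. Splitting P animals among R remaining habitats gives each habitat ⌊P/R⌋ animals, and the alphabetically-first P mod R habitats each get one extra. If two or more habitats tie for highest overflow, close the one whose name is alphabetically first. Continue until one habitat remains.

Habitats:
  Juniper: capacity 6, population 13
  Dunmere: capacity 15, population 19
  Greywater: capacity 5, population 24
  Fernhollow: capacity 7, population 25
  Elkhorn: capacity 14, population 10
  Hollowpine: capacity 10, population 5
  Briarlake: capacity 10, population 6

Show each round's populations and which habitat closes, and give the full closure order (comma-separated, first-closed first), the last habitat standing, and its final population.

Closure order: Greywater, Fernhollow, Juniper, Dunmere, Briarlake, Elkhorn
Last habitat: Hollowpine with 102 animals

Round 1: Briarlake=6 Dunmere=19 Elkhorn=10 Fernhollow=25 Greywater=24 Hollowpine=5 Juniper=13 → close Greywater (overflow 19)
  24÷6 = 4 each, +1 to first 0
Round 2: Briarlake=10 Dunmere=23 Elkhorn=14 Fernhollow=29 Hollowpine=9 Juniper=17 → close Fernhollow (overflow 22)
  29÷5 = 5 each, +1 to first 4
Round 3: Briarlake=16 Dunmere=29 Elkhorn=20 Hollowpine=15 Juniper=22 → close Juniper (overflow 16)
  22÷4 = 5 each, +1 to first 2
Round 4: Briarlake=22 Dunmere=35 Elkhorn=25 Hollowpine=20 → close Dunmere (overflow 20)
  35÷3 = 11 each, +1 to first 2
Round 5: Briarlake=34 Elkhorn=37 Hollowpine=31 → close Briarlake (overflow 24)
  34÷2 = 17 each, +1 to first 0
Round 6: Elkhorn=54 Hollowpine=48 → close Elkhorn (overflow 40)
  54÷1 = 54 each, +1 to first 0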